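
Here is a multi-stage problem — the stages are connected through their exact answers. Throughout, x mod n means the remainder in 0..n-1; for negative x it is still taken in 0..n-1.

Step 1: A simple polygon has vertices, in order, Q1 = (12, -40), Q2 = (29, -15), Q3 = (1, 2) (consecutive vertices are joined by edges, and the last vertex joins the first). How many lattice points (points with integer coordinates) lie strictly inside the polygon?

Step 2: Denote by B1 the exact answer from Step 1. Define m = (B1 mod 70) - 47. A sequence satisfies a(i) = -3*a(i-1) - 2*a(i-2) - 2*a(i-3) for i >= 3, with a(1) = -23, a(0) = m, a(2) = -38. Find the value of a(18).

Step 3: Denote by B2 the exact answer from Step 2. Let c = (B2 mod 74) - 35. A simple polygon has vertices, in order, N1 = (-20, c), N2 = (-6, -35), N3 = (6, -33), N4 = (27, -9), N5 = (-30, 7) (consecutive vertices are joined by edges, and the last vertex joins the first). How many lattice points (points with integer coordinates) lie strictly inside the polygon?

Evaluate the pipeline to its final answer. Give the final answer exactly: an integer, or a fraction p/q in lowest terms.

Step 1: cross terms: (12*-15 - 29*-40)=980, (29*2 - 1*-15)=73, (1*-40 - 12*2)=-64; twice the area = |989| = 989; area = 989/2; boundary points = 1 + 1 + 1 = 3; strictly interior points = area - boundary/2 + 1 = 494; answer 494
Step 2: B1 = 494; m = -43; a(3) = -3*(-38) - 2*(-23) - 2*(-43) = 246; iterating: a(3)=246, a(4)=-616, a(5)=1432, a(6)=-3556, a(7)=9036, a(8)=-22860, a(9)=57620, a(10)=-145212, a(11)=366116, a(12)=-923164, a(13)=2327684, a(14)=-5868956, a(15)=14797828, a(16)=-37310940, a(17)=94075076, a(18)=-237199004; answer -237199004
Step 3: B2 = -237199004; c = -31; cross terms: (-20*-35 - -6*-31)=514, (-6*-33 - 6*-35)=408, (6*-9 - 27*-33)=837, (27*7 - -30*-9)=-81, (-30*-31 - -20*7)=1070; twice the area = |2748| = 2748; area = 1374; boundary points = 2 + 2 + 3 + 1 + 2 = 10; strictly interior points = area - boundary/2 + 1 = 1370; answer 1370

1370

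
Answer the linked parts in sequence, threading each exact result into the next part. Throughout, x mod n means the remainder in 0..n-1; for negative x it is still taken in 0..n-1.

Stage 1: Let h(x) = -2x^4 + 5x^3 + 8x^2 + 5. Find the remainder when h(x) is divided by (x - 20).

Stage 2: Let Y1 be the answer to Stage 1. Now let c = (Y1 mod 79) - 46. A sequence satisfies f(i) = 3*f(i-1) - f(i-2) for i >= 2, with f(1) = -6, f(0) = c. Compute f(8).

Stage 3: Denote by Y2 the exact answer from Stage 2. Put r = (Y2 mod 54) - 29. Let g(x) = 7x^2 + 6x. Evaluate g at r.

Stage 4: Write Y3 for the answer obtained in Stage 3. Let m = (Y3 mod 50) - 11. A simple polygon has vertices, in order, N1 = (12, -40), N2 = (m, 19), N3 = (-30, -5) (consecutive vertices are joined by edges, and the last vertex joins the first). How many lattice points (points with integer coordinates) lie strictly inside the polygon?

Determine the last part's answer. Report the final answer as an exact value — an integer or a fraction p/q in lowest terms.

1287

Stage 1: remainder = value at the root: -2*(20)^4 + 5*(20)^3 + 8*(20)^2 + 5 = (-320000) + (40000) + (3200) + (5) = -276795; answer -276795
Stage 2: Y1 = -276795; c = -25; f(2) = 3*(-6) - 1*(-25) = 7; iterating: f(2)=7, f(3)=27, f(4)=74, f(5)=195, f(6)=511, f(7)=1338, f(8)=3503; answer 3503
Stage 3: Y2 = 3503; r = 18; 7*(18)^2 + 6*(18)^1 = (2268) + (108) = 2376; answer 2376
Stage 4: Y3 = 2376; m = 15; cross terms: (12*19 - 15*-40)=828, (15*-5 - -30*19)=495, (-30*-40 - 12*-5)=1260; twice the area = |2583| = 2583; area = 2583/2; boundary points = 1 + 3 + 7 = 11; strictly interior points = area - boundary/2 + 1 = 1287; answer 1287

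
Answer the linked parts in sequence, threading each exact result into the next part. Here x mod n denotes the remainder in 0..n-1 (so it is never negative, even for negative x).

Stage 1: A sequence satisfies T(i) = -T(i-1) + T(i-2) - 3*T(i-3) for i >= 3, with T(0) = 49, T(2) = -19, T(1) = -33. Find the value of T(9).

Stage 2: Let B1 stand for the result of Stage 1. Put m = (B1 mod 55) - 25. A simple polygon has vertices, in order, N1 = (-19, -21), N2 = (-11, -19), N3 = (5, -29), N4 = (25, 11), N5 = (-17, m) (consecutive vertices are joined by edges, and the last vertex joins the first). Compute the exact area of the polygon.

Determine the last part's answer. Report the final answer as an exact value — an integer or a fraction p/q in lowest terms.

1264

Stage 1: T(3) = -1*(-19) + 1*(-33) - 3*(49) = -161; iterating: T(3)=-161, T(4)=241, T(5)=-345, T(6)=1069, T(7)=-2137, T(8)=4241, T(9)=-9585; answer -9585
Stage 2: B1 = -9585; m = 15; cross terms: (-19*-19 - -11*-21)=130, (-11*-29 - 5*-19)=414, (5*11 - 25*-29)=780, (25*15 - -17*11)=562, (-17*-21 - -19*15)=642; twice the area = |2528| = 2528; area = 1264; answer 1264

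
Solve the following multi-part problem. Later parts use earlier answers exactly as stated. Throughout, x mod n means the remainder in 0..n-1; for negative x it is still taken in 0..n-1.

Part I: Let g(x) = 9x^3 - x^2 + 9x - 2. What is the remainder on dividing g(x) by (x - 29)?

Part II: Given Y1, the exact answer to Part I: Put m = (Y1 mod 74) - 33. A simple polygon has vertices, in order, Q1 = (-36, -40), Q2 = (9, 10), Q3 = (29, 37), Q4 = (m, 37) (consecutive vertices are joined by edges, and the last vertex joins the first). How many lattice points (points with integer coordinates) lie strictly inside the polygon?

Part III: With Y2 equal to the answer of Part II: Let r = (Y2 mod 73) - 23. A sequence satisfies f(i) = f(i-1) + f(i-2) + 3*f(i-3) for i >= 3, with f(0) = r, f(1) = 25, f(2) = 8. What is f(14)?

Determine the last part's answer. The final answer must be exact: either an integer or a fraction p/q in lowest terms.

339058

Part I: remainder = value at the root: 9*(29)^3 - 1*(29)^2 + 9*(29)^1 - 2 = (219501) + (-841) + (261) + (-2) = 218919; answer 218919
Part II: Y1 = 218919; m = -6; cross terms: (-36*10 - 9*-40)=0, (9*37 - 29*10)=43, (29*37 - -6*37)=1295, (-6*-40 - -36*37)=1572; twice the area = |2910| = 2910; area = 1455; boundary points = 5 + 1 + 35 + 1 = 42; strictly interior points = area - boundary/2 + 1 = 1435; answer 1435
Part III: Y2 = 1435; r = 25; f(3) = 1*(8) + 1*(25) + 3*(25) = 108; iterating: f(3)=108, f(4)=191, f(5)=323, f(6)=838, f(7)=1734, f(8)=3541, f(9)=7789, f(10)=16532, f(11)=34944, f(12)=74843, f(13)=159383, f(14)=339058; answer 339058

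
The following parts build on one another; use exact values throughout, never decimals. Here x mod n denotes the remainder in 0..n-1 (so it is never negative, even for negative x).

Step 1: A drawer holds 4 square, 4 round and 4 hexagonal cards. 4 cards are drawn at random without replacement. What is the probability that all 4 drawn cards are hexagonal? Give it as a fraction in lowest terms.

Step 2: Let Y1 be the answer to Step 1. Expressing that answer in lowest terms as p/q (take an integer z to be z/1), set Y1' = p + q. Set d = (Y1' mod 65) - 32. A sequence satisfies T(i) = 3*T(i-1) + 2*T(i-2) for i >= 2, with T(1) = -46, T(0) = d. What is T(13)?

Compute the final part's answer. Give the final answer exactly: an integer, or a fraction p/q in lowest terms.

-147332764

Step 1: total draws C(12,4) = 495; favorable C(4,4) = 1; P = 1/495; answer 1/495
Step 2: Y1 = 1/495; threaded value p + q = 496; d = 9; T(2) = 3*(-46) + 2*(9) = -120; iterating: T(2)=-120, T(3)=-452, T(4)=-1596, T(5)=-5692, T(6)=-20268, T(7)=-72188, T(8)=-257100, T(9)=-915676, T(10)=-3261228, T(11)=-11615036, T(12)=-41367564, T(13)=-147332764; answer -147332764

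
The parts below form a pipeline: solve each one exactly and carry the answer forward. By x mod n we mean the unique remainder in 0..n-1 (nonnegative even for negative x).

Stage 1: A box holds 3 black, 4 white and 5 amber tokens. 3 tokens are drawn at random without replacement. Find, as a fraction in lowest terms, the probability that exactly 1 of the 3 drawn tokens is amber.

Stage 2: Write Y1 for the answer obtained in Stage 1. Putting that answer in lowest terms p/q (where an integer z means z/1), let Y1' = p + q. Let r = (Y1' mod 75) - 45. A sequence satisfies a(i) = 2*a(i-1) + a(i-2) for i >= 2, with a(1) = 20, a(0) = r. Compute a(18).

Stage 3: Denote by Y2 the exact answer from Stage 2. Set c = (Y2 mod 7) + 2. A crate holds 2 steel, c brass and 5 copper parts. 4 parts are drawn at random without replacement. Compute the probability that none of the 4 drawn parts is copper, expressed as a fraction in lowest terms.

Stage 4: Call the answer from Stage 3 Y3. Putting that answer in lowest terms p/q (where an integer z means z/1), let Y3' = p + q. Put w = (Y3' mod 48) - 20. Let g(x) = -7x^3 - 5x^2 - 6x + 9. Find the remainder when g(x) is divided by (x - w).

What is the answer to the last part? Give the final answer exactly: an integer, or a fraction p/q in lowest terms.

789

Stage 1: total draws C(12,3) = 220; favorable C(5,1)*C(7,2) = 105; P = 21/44; answer 21/44
Stage 2: Y1 = 21/44; threaded value p + q = 65; r = 20; a(2) = 2*(20) + 1*(20) = 60; iterating: a(2)=60, a(3)=140, a(4)=340, a(5)=820, a(6)=1980, a(7)=4780, a(8)=11540, a(9)=27860, a(10)=67260, a(11)=162380, a(12)=392020, a(13)=946420, a(14)=2284860, a(15)=5516140, a(16)=13317140, a(17)=32150420, a(18)=77617980; answer 77617980
Stage 3: Y2 = 77617980; c = 8; total draws C(15,4) = 1365; favorable C(10,4) = 210; P = 2/13; answer 2/13
Stage 4: Y3 = 2/13; threaded value p + q = 15; w = -5; remainder = value at the root: -7*(-5)^3 - 5*(-5)^2 - 6*(-5)^1 + 9 = (875) + (-125) + (30) + (9) = 789; answer 789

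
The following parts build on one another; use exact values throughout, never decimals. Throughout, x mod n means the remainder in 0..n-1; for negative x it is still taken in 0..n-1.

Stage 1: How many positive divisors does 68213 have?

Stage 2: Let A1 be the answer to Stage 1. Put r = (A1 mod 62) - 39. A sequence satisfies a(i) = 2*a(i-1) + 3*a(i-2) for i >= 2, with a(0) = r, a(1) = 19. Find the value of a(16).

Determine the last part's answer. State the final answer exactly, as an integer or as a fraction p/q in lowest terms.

Stage 1: 68213 is prime, so its only divisors are 1 and 68213; count = 2; answer 2
Stage 2: A1 = 2; r = -37; a(2) = 2*(19) + 3*(-37) = -73; iterating: a(2)=-73, a(3)=-89, a(4)=-397, a(5)=-1061, a(6)=-3313, a(7)=-9809, a(8)=-29557, a(9)=-88541, a(10)=-265753, a(11)=-797129, a(12)=-2391517, a(13)=-7174421, a(14)=-21523393, a(15)=-64570049, a(16)=-193710277; answer -193710277

-193710277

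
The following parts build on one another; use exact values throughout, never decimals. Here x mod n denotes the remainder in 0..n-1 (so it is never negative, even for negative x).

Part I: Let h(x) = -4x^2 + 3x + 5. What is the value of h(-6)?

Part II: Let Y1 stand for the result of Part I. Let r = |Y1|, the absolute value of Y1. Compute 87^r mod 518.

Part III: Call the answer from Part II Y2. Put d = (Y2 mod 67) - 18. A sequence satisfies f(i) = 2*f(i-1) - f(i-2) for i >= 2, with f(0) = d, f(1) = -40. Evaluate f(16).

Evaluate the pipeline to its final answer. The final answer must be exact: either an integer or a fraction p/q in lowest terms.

Part I: -4*(-6)^2 + 3*(-6)^1 + 5 = (-144) + (-18) + (5) = -157; answer -157
Part II: Y1 = -157; r = 157; squarings mod 518: 87^1=87, 87^2=317, 87^4=515, 87^8=9, 87^16=81, 87^32=345, 87^64=403, 87^128=275; 87^157 = 87^1 * 87^4 * 87^8 * 87^16 * 87^128 = 241 (mod 518); answer 241
Part III: Y2 = 241; d = 22; f(2) = 2*(-40) - 1*(22) = -102; iterating: f(2)=-102, f(3)=-164, f(4)=-226, f(5)=-288, f(6)=-350, f(7)=-412, f(8)=-474, f(9)=-536, f(10)=-598, f(11)=-660, f(12)=-722, f(13)=-784, f(14)=-846, f(15)=-908, f(16)=-970; answer -970

-970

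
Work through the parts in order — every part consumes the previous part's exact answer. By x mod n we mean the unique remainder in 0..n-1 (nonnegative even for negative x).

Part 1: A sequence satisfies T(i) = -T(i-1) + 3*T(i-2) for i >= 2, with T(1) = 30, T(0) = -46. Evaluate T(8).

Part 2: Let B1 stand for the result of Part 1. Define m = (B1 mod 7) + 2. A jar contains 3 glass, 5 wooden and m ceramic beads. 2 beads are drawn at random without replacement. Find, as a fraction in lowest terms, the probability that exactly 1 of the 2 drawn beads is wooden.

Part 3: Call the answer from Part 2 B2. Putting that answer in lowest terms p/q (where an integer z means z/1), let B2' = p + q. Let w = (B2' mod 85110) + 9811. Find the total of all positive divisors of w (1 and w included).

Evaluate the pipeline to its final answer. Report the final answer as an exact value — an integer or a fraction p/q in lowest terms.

18240

Part 1: T(2) = -1*(30) + 3*(-46) = -168; iterating: T(2)=-168, T(3)=258, T(4)=-762, T(5)=1536, T(6)=-3822, T(7)=8430, T(8)=-19896; answer -19896
Part 2: B1 = -19896; m = 7; total draws C(15,2) = 105; favorable C(5,1)*C(10,1) = 50; P = 10/21; answer 10/21
Part 3: B2 = 10/21; threaded value p + q = 31; w = 9842; 9842 = 2 * 7 * 19 * 37; sigma = (1 + 2) * (1 + 7) * (1 + 19) * (1 + 37) = 3 * 8 * 20 * 38 = 18240; answer 18240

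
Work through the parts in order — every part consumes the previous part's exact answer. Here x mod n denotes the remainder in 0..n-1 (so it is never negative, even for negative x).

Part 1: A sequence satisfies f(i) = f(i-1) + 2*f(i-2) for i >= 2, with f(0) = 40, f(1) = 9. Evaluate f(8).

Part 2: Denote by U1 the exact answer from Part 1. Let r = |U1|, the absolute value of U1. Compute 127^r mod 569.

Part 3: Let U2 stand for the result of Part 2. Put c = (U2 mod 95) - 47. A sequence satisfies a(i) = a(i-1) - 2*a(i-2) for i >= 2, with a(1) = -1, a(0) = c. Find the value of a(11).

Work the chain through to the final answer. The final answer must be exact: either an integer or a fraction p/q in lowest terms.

-155

Part 1: f(2) = 1*(9) + 2*(40) = 89; iterating: f(2)=89, f(3)=107, f(4)=285, f(5)=499, f(6)=1069, f(7)=2067, f(8)=4205; answer 4205
Part 2: U1 = 4205; r = 4205; squarings mod 569: 127^1=127, 127^2=197, 127^4=117, 127^8=33, 127^16=520, 127^32=125, 127^64=262, 127^128=364, 127^256=488, 127^512=302, 127^1024=164, 127^2048=153, 127^4096=80; 127^4205 = 127^1 * 127^4 * 127^8 * 127^32 * 127^64 * 127^4096 = 231 (mod 569); answer 231
Part 3: U2 = 231; c = -6; a(2) = 1*(-1) - 2*(-6) = 11; iterating: a(2)=11, a(3)=13, a(4)=-9, a(5)=-35, a(6)=-17, a(7)=53, a(8)=87, a(9)=-19, a(10)=-193, a(11)=-155; answer -155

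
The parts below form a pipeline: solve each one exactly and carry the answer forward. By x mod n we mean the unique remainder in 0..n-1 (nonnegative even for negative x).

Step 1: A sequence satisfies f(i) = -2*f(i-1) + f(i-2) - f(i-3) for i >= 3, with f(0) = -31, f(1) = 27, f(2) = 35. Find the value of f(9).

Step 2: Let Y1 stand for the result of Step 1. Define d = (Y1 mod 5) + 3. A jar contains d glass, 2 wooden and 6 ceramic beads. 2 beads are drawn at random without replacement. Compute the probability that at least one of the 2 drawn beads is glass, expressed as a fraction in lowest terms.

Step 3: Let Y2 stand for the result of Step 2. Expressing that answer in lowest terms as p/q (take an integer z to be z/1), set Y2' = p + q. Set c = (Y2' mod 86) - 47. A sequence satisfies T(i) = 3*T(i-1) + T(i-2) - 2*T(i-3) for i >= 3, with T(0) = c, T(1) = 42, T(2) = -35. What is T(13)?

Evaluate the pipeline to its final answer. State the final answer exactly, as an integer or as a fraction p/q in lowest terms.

Step 1: f(3) = -2*(35) + 1*(27) - 1*(-31) = -12; iterating: f(3)=-12, f(4)=32, f(5)=-111, f(6)=266, f(7)=-675, f(8)=1727, f(9)=-4395; answer -4395
Step 2: Y1 = -4395; d = 3; total draws C(11,2) = 55; complement C(8,2) = 28; favorable 55 - 28 = 27; P = 27/55; answer 27/55
Step 3: Y2 = 27/55; threaded value p + q = 82; c = 35; T(3) = 3*(-35) + 1*(42) - 2*(35) = -133; iterating: T(3)=-133, T(4)=-518, T(5)=-1617, T(6)=-5103, T(7)=-15890, T(8)=-49539, T(9)=-154301, T(10)=-480662, T(11)=-1497209, T(12)=-4663687, T(13)=-14526946; answer -14526946

-14526946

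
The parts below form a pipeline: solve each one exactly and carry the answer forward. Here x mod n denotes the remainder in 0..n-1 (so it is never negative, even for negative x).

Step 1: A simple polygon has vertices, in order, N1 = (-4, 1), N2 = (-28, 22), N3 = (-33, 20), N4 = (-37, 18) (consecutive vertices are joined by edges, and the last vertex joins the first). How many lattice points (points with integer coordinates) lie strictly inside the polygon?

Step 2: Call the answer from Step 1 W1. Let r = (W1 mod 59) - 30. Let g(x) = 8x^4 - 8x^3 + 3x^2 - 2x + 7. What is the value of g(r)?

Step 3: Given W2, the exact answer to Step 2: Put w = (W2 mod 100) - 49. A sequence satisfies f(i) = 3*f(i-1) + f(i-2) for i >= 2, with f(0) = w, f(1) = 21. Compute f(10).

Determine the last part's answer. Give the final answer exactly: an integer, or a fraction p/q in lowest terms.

523447

Step 1: cross terms: (-4*22 - -28*1)=-60, (-28*20 - -33*22)=166, (-33*18 - -37*20)=146, (-37*1 - -4*18)=35; twice the area = |287| = 287; area = 287/2; boundary points = 3 + 1 + 2 + 1 = 7; strictly interior points = area - boundary/2 + 1 = 141; answer 141
Step 2: W1 = 141; r = -7; 8*(-7)^4 - 8*(-7)^3 + 3*(-7)^2 - 2*(-7)^1 + 7 = (19208) + (2744) + (147) + (14) + (7) = 22120; answer 22120
Step 3: W2 = 22120; w = -29; f(2) = 3*(21) + 1*(-29) = 34; iterating: f(2)=34, f(3)=123, f(4)=403, f(5)=1332, f(6)=4399, f(7)=14529, f(8)=47986, f(9)=158487, f(10)=523447; answer 523447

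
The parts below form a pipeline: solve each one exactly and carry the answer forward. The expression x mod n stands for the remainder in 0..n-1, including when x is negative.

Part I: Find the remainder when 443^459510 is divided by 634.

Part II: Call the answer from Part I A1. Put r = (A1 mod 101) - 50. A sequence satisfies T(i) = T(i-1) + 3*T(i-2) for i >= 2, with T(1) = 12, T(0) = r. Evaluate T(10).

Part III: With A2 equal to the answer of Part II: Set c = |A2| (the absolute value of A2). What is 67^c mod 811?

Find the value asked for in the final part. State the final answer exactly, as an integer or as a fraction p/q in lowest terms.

Part I: squarings mod 634: 443^1=443, 443^2=343, 443^4=359, 443^8=179, 443^16=341, 443^32=259, 443^64=511, 443^128=547, 443^256=595, 443^512=253, 443^1024=609, 443^2048=625, 443^4096=81, 443^8192=221, 443^16384=23, 443^32768=529, 443^65536=247, 443^131072=145, 443^262144=103; 443^459510 = 443^2 * 443^4 * 443^16 * 443^32 * 443^64 * 443^128 * 443^512 * 443^65536 * 443^131072 * 443^262144 = 361 (mod 634); answer 361
Part II: A1 = 361; r = 8; T(2) = 1*(12) + 3*(8) = 36; iterating: T(2)=36, T(3)=72, T(4)=180, T(5)=396, T(6)=936, T(7)=2124, T(8)=4932, T(9)=11304, T(10)=26100; answer 26100
Part III: A2 = 26100; c = 26100; squarings mod 811: 67^1=67, 67^2=434, 67^4=204, 67^8=255, 67^16=145, 67^32=750, 67^64=477, 67^128=449, 67^256=473, 67^512=704, 67^1024=95, 67^2048=104, 67^4096=273, 67^8192=728, 67^16384=401; 67^26100 = 67^4 * 67^16 * 67^32 * 67^64 * 67^128 * 67^256 * 67^1024 * 67^8192 * 67^16384 = 483 (mod 811); answer 483

483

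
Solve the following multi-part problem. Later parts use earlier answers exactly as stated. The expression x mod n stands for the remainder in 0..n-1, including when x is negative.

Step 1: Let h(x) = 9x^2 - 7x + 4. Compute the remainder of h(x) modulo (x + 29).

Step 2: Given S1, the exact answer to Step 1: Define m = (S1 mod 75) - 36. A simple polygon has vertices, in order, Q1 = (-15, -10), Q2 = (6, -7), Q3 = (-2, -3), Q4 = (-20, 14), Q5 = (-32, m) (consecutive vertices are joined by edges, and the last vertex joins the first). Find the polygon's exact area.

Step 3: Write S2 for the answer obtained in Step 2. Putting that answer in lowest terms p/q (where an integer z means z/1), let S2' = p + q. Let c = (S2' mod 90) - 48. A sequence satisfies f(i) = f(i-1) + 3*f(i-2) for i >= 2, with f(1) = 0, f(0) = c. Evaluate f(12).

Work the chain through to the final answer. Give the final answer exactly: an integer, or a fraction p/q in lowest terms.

-305862

Step 1: remainder = value at the root: 9*(-29)^2 - 7*(-29)^1 + 4 = (7569) + (203) + (4) = 7776; answer 7776
Step 2: S1 = 7776; m = 15; cross terms: (-15*-7 - 6*-10)=165, (6*-3 - -2*-7)=-32, (-2*14 - -20*-3)=-88, (-20*15 - -32*14)=148, (-32*-10 - -15*15)=545; twice the area = |738| = 738; area = 369; answer 369
Step 3: S2 = 369; threaded value p + q = 370; c = -38; f(2) = 1*(0) + 3*(-38) = -114; iterating: f(2)=-114, f(3)=-114, f(4)=-456, f(5)=-798, f(6)=-2166, f(7)=-4560, f(8)=-11058, f(9)=-24738, f(10)=-57912, f(11)=-132126, f(12)=-305862; answer -305862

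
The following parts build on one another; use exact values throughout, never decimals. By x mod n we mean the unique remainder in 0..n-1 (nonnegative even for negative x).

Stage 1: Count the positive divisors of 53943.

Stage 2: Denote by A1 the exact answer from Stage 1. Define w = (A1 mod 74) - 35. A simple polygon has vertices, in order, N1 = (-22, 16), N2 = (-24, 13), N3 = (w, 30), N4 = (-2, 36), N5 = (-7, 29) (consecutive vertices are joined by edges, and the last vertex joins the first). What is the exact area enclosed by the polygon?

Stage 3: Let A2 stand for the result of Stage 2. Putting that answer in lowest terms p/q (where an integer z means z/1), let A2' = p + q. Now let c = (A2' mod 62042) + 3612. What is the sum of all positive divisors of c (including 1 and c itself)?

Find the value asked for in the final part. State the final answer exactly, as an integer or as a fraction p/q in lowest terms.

4560

Stage 1: 53943 = 3 * 17981; number of divisors = (1+1) * (1+1) = 4; answer 4
Stage 2: A1 = 4; w = -31; cross terms: (-22*13 - -24*16)=98, (-24*30 - -31*13)=-317, (-31*36 - -2*30)=-1056, (-2*29 - -7*36)=194, (-7*16 - -22*29)=526; twice the area = |-555| = 555; area = 555/2; answer 555/2
Stage 3: A2 = 555/2; threaded value p + q = 557; c = 4169; 4169 = 11 * 379; sigma = (1 + 11) * (1 + 379) = 12 * 380 = 4560; answer 4560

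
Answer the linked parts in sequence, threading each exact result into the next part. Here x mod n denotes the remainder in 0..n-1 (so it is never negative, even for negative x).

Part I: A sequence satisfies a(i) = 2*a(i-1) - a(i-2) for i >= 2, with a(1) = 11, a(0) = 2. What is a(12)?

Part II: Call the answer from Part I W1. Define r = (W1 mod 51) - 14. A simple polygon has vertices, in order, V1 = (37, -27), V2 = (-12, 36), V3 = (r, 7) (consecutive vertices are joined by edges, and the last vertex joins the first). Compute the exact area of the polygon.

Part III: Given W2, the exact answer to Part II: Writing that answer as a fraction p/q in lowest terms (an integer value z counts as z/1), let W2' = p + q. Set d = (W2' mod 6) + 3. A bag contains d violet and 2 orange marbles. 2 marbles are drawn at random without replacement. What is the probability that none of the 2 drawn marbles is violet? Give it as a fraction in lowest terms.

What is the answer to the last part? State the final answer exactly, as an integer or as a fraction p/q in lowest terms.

Part I: a(2) = 2*(11) - 1*(2) = 20; iterating: a(2)=20, a(3)=29, a(4)=38, a(5)=47, a(6)=56, a(7)=65, a(8)=74, a(9)=83, a(10)=92, a(11)=101, a(12)=110; answer 110
Part II: W1 = 110; r = -6; cross terms: (37*36 - -12*-27)=1008, (-12*7 - -6*36)=132, (-6*-27 - 37*7)=-97; twice the area = |1043| = 1043; area = 1043/2; answer 1043/2
Part III: W2 = 1043/2; threaded value p + q = 1045; d = 4; total draws C(6,2) = 15; favorable C(2,2) = 1; P = 1/15; answer 1/15

1/15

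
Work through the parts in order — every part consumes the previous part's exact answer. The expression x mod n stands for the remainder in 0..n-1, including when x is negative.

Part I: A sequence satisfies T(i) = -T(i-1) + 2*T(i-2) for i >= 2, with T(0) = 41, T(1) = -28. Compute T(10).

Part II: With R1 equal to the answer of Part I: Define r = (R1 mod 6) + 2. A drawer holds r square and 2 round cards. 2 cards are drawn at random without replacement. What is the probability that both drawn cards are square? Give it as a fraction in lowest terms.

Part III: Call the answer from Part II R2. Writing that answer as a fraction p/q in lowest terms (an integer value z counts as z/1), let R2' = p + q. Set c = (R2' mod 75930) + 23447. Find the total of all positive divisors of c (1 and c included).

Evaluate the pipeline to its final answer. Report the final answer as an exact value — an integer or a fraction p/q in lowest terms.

50856

Part I: T(2) = -1*(-28) + 2*(41) = 110; iterating: T(2)=110, T(3)=-166, T(4)=386, T(5)=-718, T(6)=1490, T(7)=-2926, T(8)=5906, T(9)=-11758, T(10)=23570; answer 23570
Part II: R1 = 23570; r = 4; total draws C(6,2) = 15; favorable C(4,2) = 6; P = 2/5; answer 2/5
Part III: R2 = 2/5; threaded value p + q = 7; c = 23454; 23454 = 2 * 3^2 * 1303; sigma = (1 + 2) * (1 + 3 + 9) * (1 + 1303) = 3 * 13 * 1304 = 50856; answer 50856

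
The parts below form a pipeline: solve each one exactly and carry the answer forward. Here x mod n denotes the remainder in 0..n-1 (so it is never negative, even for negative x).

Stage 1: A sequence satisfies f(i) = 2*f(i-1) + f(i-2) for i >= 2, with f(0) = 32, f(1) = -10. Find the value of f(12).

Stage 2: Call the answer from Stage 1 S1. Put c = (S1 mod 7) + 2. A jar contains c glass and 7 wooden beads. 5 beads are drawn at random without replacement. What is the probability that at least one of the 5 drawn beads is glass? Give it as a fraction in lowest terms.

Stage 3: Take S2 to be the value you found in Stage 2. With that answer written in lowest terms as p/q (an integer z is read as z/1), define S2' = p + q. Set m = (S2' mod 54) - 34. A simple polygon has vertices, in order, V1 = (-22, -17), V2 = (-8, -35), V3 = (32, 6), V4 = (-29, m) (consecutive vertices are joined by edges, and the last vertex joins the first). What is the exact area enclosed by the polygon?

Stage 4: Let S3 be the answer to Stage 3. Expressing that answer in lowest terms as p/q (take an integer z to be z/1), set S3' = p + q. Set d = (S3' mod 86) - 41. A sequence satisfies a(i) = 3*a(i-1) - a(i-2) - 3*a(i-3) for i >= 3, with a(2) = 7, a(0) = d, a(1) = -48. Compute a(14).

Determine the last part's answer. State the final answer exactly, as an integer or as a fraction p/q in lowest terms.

-533513

Stage 1: f(2) = 2*(-10) + 1*(32) = 12; iterating: f(2)=12, f(3)=14, f(4)=40, f(5)=94, f(6)=228, f(7)=550, f(8)=1328, f(9)=3206, f(10)=7740, f(11)=18686, f(12)=45112; answer 45112
Stage 2: S1 = 45112; c = 6; total draws C(13,5) = 1287; complement C(7,5) = 21; favorable 1287 - 21 = 1266; P = 422/429; answer 422/429
Stage 3: S2 = 422/429; threaded value p + q = 851; m = 7; cross terms: (-22*-35 - -8*-17)=634, (-8*6 - 32*-35)=1072, (32*7 - -29*6)=398, (-29*-17 - -22*7)=647; twice the area = |2751| = 2751; area = 2751/2; answer 2751/2
Stage 4: S3 = 2751/2; threaded value p + q = 2753; d = -40; a(3) = 3*(7) - 1*(-48) - 3*(-40) = 189; iterating: a(3)=189, a(4)=704, a(5)=1902, a(6)=4435, a(7)=9291, a(8)=17732, a(9)=30600, a(10)=46195, a(11)=54789, a(12)=26372, a(13)=-114258, a(14)=-533513; answer -533513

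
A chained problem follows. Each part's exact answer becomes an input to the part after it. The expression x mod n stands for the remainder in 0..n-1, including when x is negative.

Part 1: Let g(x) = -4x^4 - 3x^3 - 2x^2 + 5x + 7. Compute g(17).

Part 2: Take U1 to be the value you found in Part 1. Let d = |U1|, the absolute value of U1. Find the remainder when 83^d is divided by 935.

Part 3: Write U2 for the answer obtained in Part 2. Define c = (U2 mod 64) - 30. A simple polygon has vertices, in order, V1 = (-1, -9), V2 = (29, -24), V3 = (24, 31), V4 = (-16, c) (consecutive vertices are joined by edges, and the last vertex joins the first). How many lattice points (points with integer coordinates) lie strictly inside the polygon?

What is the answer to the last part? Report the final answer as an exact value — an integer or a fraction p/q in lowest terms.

Part 1: -4*(17)^4 - 3*(17)^3 - 2*(17)^2 + 5*(17)^1 + 7 = (-334084) + (-14739) + (-578) + (85) + (7) = -349309; answer -349309
Part 2: U1 = -349309; d = 349309; squarings mod 935: 83^1=83, 83^2=344, 83^4=526, 83^8=851, 83^16=511, 83^32=256, 83^64=86, 83^128=851, 83^256=511, 83^512=256, 83^1024=86, 83^2048=851, 83^4096=511, 83^8192=256, 83^16384=86, 83^32768=851, 83^65536=511, 83^131072=256, 83^262144=86; 83^349309 = 83^1 * 83^4 * 83^8 * 83^16 * 83^32 * 83^64 * 83^1024 * 83^4096 * 83^16384 * 83^65536 * 83^262144 = 563 (mod 935); answer 563
Part 3: U2 = 563; c = 21; cross terms: (-1*-24 - 29*-9)=285, (29*31 - 24*-24)=1475, (24*21 - -16*31)=1000, (-16*-9 - -1*21)=165; twice the area = |2925| = 2925; area = 2925/2; boundary points = 15 + 5 + 10 + 15 = 45; strictly interior points = area - boundary/2 + 1 = 1441; answer 1441

1441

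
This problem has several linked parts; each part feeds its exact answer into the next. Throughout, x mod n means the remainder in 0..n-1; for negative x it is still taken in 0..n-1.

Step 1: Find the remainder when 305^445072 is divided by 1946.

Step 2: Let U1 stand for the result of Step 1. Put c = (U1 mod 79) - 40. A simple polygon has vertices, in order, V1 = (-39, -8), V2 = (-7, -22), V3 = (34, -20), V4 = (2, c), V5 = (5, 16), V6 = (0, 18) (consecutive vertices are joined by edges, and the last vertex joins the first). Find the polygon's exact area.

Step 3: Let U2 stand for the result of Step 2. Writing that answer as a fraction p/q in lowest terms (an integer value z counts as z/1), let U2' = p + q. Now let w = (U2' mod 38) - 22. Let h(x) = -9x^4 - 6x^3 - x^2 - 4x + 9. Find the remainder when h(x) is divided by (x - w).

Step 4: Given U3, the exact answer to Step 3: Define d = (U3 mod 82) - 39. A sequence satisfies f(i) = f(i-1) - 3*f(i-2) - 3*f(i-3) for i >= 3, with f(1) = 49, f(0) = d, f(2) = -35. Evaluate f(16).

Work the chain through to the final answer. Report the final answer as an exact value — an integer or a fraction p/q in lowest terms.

1720828

Step 1: squarings mod 1946: 305^1=305, 305^2=1563, 305^4=739, 305^8=1241, 305^16=795, 305^32=1521, 305^64=1593, 305^128=65, 305^256=333, 305^512=1913, 305^1024=1089, 305^2048=807, 305^4096=1285, 305^8192=1017, 305^16384=963, 305^32768=1073, 305^65536=1243, 305^131072=1871, 305^262144=1733; 305^445072 = 305^16 * 305^128 * 305^512 * 305^2048 * 305^16384 * 305^32768 * 305^131072 * 305^262144 = 1565 (mod 1946); answer 1565
Step 2: U1 = 1565; c = 24; cross terms: (-39*-22 - -7*-8)=802, (-7*-20 - 34*-22)=888, (34*24 - 2*-20)=856, (2*16 - 5*24)=-88, (5*18 - 0*16)=90, (0*-8 - -39*18)=702; twice the area = |3250| = 3250; area = 1625; answer 1625
Step 3: U2 = 1625; threaded value p + q = 1626; w = 8; remainder = value at the root: -9*(8)^4 - 6*(8)^3 - 1*(8)^2 - 4*(8)^1 + 9 = (-36864) + (-3072) + (-64) + (-32) + (9) = -40023; answer -40023
Step 4: U3 = -40023; d = 36; f(3) = 1*(-35) - 3*(49) - 3*(36) = -290; iterating: f(3)=-290, f(4)=-332, f(5)=643, f(6)=2509, f(7)=1576, f(8)=-7880, f(9)=-20135, f(10)=-1223, f(11)=82822, f(12)=146896, f(13)=-97901, f(14)=-787055, f(15)=-934040, f(16)=1720828; answer 1720828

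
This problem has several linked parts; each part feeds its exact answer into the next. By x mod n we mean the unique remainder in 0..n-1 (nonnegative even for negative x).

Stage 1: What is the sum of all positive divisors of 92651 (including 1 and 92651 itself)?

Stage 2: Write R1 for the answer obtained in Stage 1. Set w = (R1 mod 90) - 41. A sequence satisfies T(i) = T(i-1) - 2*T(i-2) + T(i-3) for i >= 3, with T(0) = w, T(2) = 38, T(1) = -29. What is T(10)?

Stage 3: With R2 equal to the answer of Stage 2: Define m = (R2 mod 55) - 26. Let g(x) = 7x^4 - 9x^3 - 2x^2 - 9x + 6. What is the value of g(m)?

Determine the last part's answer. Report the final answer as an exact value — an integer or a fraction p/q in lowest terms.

Stage 1: 92651 = 13 * 7127; sigma = (1 + 13) * (1 + 7127) = 14 * 7128 = 99792; answer 99792
Stage 2: R1 = 99792; w = 31; T(3) = 1*(38) - 2*(-29) + 1*(31) = 127; iterating: T(3)=127, T(4)=22, T(5)=-194, T(6)=-111, T(7)=299, T(8)=327, T(9)=-382, T(10)=-737; answer -737
Stage 3: R2 = -737; m = 7; 7*(7)^4 - 9*(7)^3 - 2*(7)^2 - 9*(7)^1 + 6 = (16807) + (-3087) + (-98) + (-63) + (6) = 13565; answer 13565

13565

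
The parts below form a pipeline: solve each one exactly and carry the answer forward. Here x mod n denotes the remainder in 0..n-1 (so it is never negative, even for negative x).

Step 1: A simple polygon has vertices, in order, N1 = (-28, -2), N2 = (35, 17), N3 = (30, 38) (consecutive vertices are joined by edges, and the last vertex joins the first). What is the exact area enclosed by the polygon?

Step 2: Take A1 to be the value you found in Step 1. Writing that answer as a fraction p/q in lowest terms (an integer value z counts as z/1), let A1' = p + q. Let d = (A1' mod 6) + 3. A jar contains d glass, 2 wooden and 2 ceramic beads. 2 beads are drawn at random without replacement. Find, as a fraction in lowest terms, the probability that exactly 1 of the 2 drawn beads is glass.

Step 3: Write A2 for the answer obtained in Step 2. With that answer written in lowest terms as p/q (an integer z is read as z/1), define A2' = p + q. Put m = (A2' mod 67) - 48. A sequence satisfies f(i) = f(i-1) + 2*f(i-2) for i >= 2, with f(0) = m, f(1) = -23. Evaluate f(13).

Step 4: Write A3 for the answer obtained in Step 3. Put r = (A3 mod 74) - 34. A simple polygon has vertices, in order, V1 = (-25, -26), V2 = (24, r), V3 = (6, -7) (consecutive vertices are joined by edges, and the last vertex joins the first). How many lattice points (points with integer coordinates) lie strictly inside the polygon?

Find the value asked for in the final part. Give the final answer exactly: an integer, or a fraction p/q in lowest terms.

378

Step 1: cross terms: (-28*17 - 35*-2)=-406, (35*38 - 30*17)=820, (30*-2 - -28*38)=1004; twice the area = |1418| = 1418; area = 709; answer 709
Step 2: A1 = 709; threaded value p + q = 710; d = 5; total draws C(9,2) = 36; favorable C(5,1)*C(4,1) = 20; P = 5/9; answer 5/9
Step 3: A2 = 5/9; threaded value p + q = 14; m = -34; f(2) = 1*(-23) + 2*(-34) = -91; iterating: f(2)=-91, f(3)=-137, f(4)=-319, f(5)=-593, f(6)=-1231, f(7)=-2417, f(8)=-4879, f(9)=-9713, f(10)=-19471, f(11)=-38897, f(12)=-77839, f(13)=-155633; answer -155633
Step 4: A3 = -155633; r = 29; cross terms: (-25*29 - 24*-26)=-101, (24*-7 - 6*29)=-342, (6*-26 - -25*-7)=-331; twice the area = |-774| = 774; area = 387; boundary points = 1 + 18 + 1 = 20; strictly interior points = area - boundary/2 + 1 = 378; answer 378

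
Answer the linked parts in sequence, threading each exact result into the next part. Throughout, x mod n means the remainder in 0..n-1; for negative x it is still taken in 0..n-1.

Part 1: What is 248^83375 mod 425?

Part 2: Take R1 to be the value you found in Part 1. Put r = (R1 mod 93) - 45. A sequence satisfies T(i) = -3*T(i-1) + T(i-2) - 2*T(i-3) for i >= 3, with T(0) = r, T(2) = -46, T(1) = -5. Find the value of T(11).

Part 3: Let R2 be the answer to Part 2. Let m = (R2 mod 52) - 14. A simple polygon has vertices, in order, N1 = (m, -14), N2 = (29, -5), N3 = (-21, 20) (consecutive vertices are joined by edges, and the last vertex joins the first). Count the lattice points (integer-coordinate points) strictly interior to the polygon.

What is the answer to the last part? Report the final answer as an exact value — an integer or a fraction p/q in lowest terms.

525

Part 1: squarings mod 425: 248^1=248, 248^2=304, 248^4=191, 248^8=356, 248^16=86, 248^32=171, 248^64=341, 248^128=256, 248^256=86, 248^512=171, 248^1024=341, 248^2048=256, 248^4096=86, 248^8192=171, 248^16384=341, 248^32768=256, 248^65536=86; 248^83375 = 248^1 * 248^2 * 248^4 * 248^8 * 248^32 * 248^128 * 248^256 * 248^1024 * 248^16384 * 248^65536 = 182 (mod 425); answer 182
Part 2: R1 = 182; r = 44; T(3) = -3*(-46) + 1*(-5) - 2*(44) = 45; iterating: T(3)=45, T(4)=-171, T(5)=650, T(6)=-2211, T(7)=7625, T(8)=-26386, T(9)=91205, T(10)=-315251, T(11)=1089730; answer 1089730
Part 3: R2 = 1089730; m = 4; cross terms: (4*-5 - 29*-14)=386, (29*20 - -21*-5)=475, (-21*-14 - 4*20)=214; twice the area = |1075| = 1075; area = 1075/2; boundary points = 1 + 25 + 1 = 27; strictly interior points = area - boundary/2 + 1 = 525; answer 525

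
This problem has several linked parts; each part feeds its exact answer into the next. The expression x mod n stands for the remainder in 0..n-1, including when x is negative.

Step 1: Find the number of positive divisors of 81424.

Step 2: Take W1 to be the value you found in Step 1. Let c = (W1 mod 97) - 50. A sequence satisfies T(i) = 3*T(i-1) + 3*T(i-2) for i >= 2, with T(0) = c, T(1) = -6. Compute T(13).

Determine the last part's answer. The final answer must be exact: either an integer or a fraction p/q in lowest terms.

Step 1: 81424 = 2^4 * 7 * 727; number of divisors = (4+1) * (1+1) * (1+1) = 20; answer 20
Step 2: W1 = 20; c = -30; T(2) = 3*(-6) + 3*(-30) = -108; iterating: T(2)=-108, T(3)=-342, T(4)=-1350, T(5)=-5076, T(6)=-19278, T(7)=-73062, T(8)=-277020, T(9)=-1050246, T(10)=-3981798, T(11)=-15096132, T(12)=-57233790, T(13)=-216989766; answer -216989766

-216989766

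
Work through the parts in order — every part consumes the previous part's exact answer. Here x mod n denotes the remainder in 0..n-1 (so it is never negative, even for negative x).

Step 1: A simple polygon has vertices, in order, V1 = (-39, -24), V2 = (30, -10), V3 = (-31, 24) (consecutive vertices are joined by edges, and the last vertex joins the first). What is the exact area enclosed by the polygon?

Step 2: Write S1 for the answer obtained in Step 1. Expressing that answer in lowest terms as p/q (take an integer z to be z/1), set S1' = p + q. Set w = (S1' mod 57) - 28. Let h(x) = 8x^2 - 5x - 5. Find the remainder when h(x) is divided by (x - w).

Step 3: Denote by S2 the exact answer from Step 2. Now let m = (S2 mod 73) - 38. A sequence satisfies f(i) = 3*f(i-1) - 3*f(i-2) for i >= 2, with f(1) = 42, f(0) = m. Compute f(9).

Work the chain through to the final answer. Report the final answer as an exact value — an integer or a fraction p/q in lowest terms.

-7533

Step 1: cross terms: (-39*-10 - 30*-24)=1110, (30*24 - -31*-10)=410, (-31*-24 - -39*24)=1680; twice the area = |3200| = 3200; area = 1600; answer 1600
Step 2: S1 = 1600; threaded value p + q = 1601; w = -23; remainder = value at the root: 8*(-23)^2 - 5*(-23)^1 - 5 = (4232) + (115) + (-5) = 4342; answer 4342
Step 3: S2 = 4342; m = -3; f(2) = 3*(42) - 3*(-3) = 135; iterating: f(2)=135, f(3)=279, f(4)=432, f(5)=459, f(6)=81, f(7)=-1134, f(8)=-3645, f(9)=-7533; answer -7533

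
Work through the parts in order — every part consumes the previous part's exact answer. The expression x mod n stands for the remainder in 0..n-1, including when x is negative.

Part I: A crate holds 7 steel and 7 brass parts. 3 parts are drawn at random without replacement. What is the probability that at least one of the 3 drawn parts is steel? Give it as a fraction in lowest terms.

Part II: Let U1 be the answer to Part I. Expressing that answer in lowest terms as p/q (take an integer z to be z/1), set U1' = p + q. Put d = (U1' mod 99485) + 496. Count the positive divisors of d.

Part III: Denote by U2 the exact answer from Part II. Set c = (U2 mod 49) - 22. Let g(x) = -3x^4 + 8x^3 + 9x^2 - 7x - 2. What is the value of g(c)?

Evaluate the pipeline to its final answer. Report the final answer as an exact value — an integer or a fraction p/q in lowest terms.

-135340

Part I: total draws C(14,3) = 364; complement C(7,3) = 35; favorable 364 - 35 = 329; P = 47/52; answer 47/52
Part II: U1 = 47/52; threaded value p + q = 99; d = 595; 595 = 5 * 7 * 17; number of divisors = (1+1) * (1+1) * (1+1) = 8; answer 8
Part III: U2 = 8; c = -14; -3*(-14)^4 + 8*(-14)^3 + 9*(-14)^2 - 7*(-14)^1 - 2 = (-115248) + (-21952) + (1764) + (98) + (-2) = -135340; answer -135340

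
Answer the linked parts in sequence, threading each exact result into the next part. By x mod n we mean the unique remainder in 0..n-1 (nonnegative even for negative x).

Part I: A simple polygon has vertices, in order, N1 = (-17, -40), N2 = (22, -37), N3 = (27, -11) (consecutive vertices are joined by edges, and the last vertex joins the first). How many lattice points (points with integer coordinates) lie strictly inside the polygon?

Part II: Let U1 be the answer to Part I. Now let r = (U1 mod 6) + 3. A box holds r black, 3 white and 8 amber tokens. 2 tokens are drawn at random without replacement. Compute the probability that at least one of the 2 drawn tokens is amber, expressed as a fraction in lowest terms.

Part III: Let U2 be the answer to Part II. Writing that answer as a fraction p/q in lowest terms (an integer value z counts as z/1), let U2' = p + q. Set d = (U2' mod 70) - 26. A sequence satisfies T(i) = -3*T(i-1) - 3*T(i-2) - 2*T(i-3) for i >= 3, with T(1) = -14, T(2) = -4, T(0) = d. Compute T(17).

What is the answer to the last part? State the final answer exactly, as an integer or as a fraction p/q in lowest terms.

742760

Part I: cross terms: (-17*-37 - 22*-40)=1509, (22*-11 - 27*-37)=757, (27*-40 - -17*-11)=-1267; twice the area = |999| = 999; area = 999/2; boundary points = 3 + 1 + 1 = 5; strictly interior points = area - boundary/2 + 1 = 498; answer 498
Part II: U1 = 498; r = 3; total draws C(14,2) = 91; complement C(6,2) = 15; favorable 91 - 15 = 76; P = 76/91; answer 76/91
Part III: U2 = 76/91; threaded value p + q = 167; d = 1; T(3) = -3*(-4) - 3*(-14) - 2*(1) = 52; iterating: T(3)=52, T(4)=-116, T(5)=200, T(6)=-356, T(7)=700, T(8)=-1432, T(9)=2908, T(10)=-5828, T(11)=11624, T(12)=-23204, T(13)=46396, T(14)=-92824, T(15)=185692, T(16)=-371396, T(17)=742760; answer 742760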